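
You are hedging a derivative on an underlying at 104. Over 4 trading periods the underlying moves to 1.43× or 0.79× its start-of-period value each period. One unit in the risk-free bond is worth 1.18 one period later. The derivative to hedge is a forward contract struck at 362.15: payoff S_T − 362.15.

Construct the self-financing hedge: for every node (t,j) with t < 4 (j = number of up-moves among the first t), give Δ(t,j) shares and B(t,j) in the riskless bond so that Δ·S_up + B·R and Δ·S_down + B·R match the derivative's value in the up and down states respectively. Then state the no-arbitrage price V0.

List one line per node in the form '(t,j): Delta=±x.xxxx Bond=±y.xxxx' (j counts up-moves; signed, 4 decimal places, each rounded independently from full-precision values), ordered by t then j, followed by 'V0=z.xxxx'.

Since d<R<u, set p* = (R−d)/(u−d) = 0.6094; price each node as the discounted p*-expectation of its children.
Payoff layer (t=4): V(4,0)=-321.6419, V(4,1)=-288.8252, V(4,2)=-229.4229, V(4,3)=-121.8972, V(4,4)=72.7381
(3,0): S=51.2761. Δ = (V_up−V_dn)/(S_up−S_dn) = (-288.8252−-321.6419)/(73.3248−40.5081) = 1.0000. V = [p*·-288.8252 + (1−p*)·-321.6419]/1.18 = -255.6307. B = V − Δ·S = -306.9068.
(3,1): S=92.8162. Δ = (V_up−V_dn)/(S_up−S_dn) = (-229.4229−-288.8252)/(132.7271−73.3248) = 1.0000. V = [p*·-229.4229 + (1−p*)·-288.8252]/1.18 = -214.0906. B = V − Δ·S = -306.9068.
(3,2): S=168.0090. Δ = (V_up−V_dn)/(S_up−S_dn) = (-121.8972−-229.4229)/(240.2528−132.7271) = 1.0000. V = [p*·-121.8972 + (1−p*)·-229.4229]/1.18 = -138.8978. B = V − Δ·S = -306.9068.
(3,3): S=304.1175. Δ = (V_up−V_dn)/(S_up−S_dn) = (72.7381−-121.8972)/(434.8881−240.2528) = 1.0000. V = [p*·72.7381 + (1−p*)·-121.8972]/1.18 = -2.7893. B = V − Δ·S = -306.9068.
(2,0): S=64.9064. Δ = (V_up−V_dn)/(S_up−S_dn) = (-214.0906−-255.6307)/(92.8162−51.2761) = 1.0000. V = [p*·-214.0906 + (1−p*)·-255.6307]/1.18 = -195.1841. B = V − Δ·S = -260.0905.
(2,1): S=117.4888. Δ = (V_up−V_dn)/(S_up−S_dn) = (-138.8978−-214.0906)/(168.0090−92.8162) = 1.0000. V = [p*·-138.8978 + (1−p*)·-214.0906]/1.18 = -142.6017. B = V − Δ·S = -260.0905.
(2,2): S=212.6696. Δ = (V_up−V_dn)/(S_up−S_dn) = (-2.7893−-138.8978)/(304.1175−168.0090) = 1.0000. V = [p*·-2.7893 + (1−p*)·-138.8978]/1.18 = -47.4209. B = V − Δ·S = -260.0905.
(1,0): S=82.1600. Δ = (V_up−V_dn)/(S_up−S_dn) = (-142.6017−-195.1841)/(117.4888−64.9064) = 1.0000. V = [p*·-142.6017 + (1−p*)·-195.1841]/1.18 = -138.2557. B = V − Δ·S = -220.4157.
(1,1): S=148.7200. Δ = (V_up−V_dn)/(S_up−S_dn) = (-47.4209−-142.6017)/(212.6696−117.4888) = 1.0000. V = [p*·-47.4209 + (1−p*)·-142.6017]/1.18 = -71.6957. B = V − Δ·S = -220.4157.
(0,0): S=104.0000. Δ = (V_up−V_dn)/(S_up−S_dn) = (-71.6957−-138.2557)/(148.7200−82.1600) = 1.0000. V = [p*·-71.6957 + (1−p*)·-138.2557]/1.18 = -82.7929. B = V − Δ·S = -186.7929.
Check: Δ(0,0)·S0 + B(0,0) = -82.7929 = V0.

(0,0): Delta=1.0000 Bond=-186.7929
(1,0): Delta=1.0000 Bond=-220.4157
(1,1): Delta=1.0000 Bond=-220.4157
(2,0): Delta=1.0000 Bond=-260.0905
(2,1): Delta=1.0000 Bond=-260.0905
(2,2): Delta=1.0000 Bond=-260.0905
(3,0): Delta=1.0000 Bond=-306.9068
(3,1): Delta=1.0000 Bond=-306.9068
(3,2): Delta=1.0000 Bond=-306.9068
(3,3): Delta=1.0000 Bond=-306.9068
V0=-82.7929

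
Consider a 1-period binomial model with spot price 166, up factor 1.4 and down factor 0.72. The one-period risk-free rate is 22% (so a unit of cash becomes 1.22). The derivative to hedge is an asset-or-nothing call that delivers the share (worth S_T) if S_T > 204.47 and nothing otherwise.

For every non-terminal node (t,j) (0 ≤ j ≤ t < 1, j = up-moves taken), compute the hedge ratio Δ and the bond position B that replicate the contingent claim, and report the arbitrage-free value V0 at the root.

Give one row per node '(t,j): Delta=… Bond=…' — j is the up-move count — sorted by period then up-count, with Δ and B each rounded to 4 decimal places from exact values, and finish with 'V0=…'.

The replicating-portfolio and risk-neutral prices coincide; use p* = (1.22−0.72)/(1.4−0.72) = 0.7353 for the latter.
Terminal payoffs: V(1,0)=0.0000, V(1,1)=232.4000
(0,0): S=166.0000. Δ = (V_up−V_dn)/(S_up−S_dn) = (232.4000−0.0000)/(232.4000−119.5200) = 2.0588. V = [p*·232.4000 + (1−p*)·0.0000]/1.22 = 140.0675. B = V − Δ·S = -201.6972.
Root portfolio cost Δ·166+B reproduces V0=140.0675.

(0,0): Delta=2.0588 Bond=-201.6972
V0=140.0675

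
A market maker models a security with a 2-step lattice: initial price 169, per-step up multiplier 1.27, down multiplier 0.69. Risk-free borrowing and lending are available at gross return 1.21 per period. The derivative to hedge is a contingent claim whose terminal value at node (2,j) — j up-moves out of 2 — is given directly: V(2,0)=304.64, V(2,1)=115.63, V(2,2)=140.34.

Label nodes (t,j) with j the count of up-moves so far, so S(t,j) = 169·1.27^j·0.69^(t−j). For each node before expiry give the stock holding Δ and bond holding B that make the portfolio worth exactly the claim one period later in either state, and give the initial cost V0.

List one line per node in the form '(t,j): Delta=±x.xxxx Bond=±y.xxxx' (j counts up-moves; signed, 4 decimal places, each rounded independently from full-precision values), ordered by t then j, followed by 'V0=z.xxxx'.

(0,0): Delta=0.0219 Bond=90.2182
(1,0): Delta=-2.7946 Bond=437.6006
(1,1): Delta=0.1985 Bond=71.2675
V0=93.9244

The replicating-portfolio and risk-neutral prices coincide; use p* = (1.21−0.69)/(1.27−0.69) = 0.8966 for the latter.
Terminal payoffs: V(2,0)=304.6400, V(2,1)=115.6300, V(2,2)=140.3400
Node (1,0) S=116.6100: V=(p*·115.6300+(1−p*)·304.6400)/1.21=111.7213; Δ=(115.6300−304.6400)/(148.0947−80.4609)=-2.7946; B=V−Δ·S=437.6006
Node (1,1) S=214.6300: V=(p*·140.3400+(1−p*)·115.6300)/1.21=113.8709; Δ=(140.3400−115.6300)/(272.5801−148.0947)=0.1985; B=V−Δ·S=71.2675
Node (0,0) S=169.0000: V=(p*·113.8709+(1−p*)·111.7213)/1.21=93.9244; Δ=(113.8709−111.7213)/(214.6300−116.6100)=0.0219; B=V−Δ·S=90.2182
Check: Δ(0,0)·S0 + B(0,0) = 93.9244 = V0.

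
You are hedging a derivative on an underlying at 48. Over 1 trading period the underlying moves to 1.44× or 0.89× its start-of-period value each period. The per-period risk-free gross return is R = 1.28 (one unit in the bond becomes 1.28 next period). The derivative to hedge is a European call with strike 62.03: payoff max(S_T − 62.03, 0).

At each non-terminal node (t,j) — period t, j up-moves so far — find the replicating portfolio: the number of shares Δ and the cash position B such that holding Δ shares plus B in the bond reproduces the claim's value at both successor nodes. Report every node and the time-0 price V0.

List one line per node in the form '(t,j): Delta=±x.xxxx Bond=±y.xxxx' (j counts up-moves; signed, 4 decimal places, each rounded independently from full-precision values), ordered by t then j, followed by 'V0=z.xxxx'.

Under the risk-neutral measure, an up-move has probability p* = (R−d)/(u−d) = 0.7091 and values discount at R = 1.28.
At expiry t=1: V(1,0)=0.0000, V(1,1)=7.0900
(0,0): S=48.0000. Δ = (V_up−V_dn)/(S_up−S_dn) = (7.0900−0.0000)/(69.1200−42.7200) = 0.2686. V = [p*·7.0900 + (1−p*)·0.0000]/1.28 = 3.9277. B = V − Δ·S = -8.9632.
The time-0 hedge costs 3.9277, which is the no-arbitrage price.

(0,0): Delta=0.2686 Bond=-8.9632
V0=3.9277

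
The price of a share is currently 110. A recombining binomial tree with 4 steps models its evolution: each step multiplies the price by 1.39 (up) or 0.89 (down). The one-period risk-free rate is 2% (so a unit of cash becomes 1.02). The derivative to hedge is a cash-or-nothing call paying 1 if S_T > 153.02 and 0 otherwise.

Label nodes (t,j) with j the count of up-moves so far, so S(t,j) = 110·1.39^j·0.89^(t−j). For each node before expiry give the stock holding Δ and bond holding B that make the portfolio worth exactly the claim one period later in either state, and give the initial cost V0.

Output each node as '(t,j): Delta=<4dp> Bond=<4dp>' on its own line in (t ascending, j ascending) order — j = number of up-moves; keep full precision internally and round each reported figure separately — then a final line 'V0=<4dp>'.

Since d<R<u, set p* = (R−d)/(u−d) = 0.2600; price each node as the discounted p*-expectation of its children.
Terminal payoffs: V(4,0)=0.0000, V(4,1)=0.0000, V(4,2)=1.0000, V(4,3)=1.0000, V(4,4)=1.0000
(3,0): S=77.5466. Δ = (V_up−V_dn)/(S_up−S_dn) = (0.0000−0.0000)/(107.7898−69.0165) = 0.0000. V = [p*·0.0000 + (1−p*)·0.0000]/1.02 = 0.0000. B = V − Δ·S = 0.0000.
(3,1): S=121.1121. Δ = (V_up−V_dn)/(S_up−S_dn) = (1.0000−0.0000)/(168.3458−107.7898) = 0.0165. V = [p*·1.0000 + (1−p*)·0.0000]/1.02 = 0.2549. B = V − Δ·S = -1.7451.
(3,2): S=189.1526. Δ = (V_up−V_dn)/(S_up−S_dn) = (1.0000−1.0000)/(262.9221−168.3458) = 0.0000. V = [p*·1.0000 + (1−p*)·1.0000]/1.02 = 0.9804. B = V − Δ·S = 0.9804.
(3,3): S=295.4181. Δ = (V_up−V_dn)/(S_up−S_dn) = (1.0000−1.0000)/(410.6311−262.9221) = 0.0000. V = [p*·1.0000 + (1−p*)·1.0000]/1.02 = 0.9804. B = V − Δ·S = 0.9804.
(2,0): S=87.1310. Δ = (V_up−V_dn)/(S_up−S_dn) = (0.2549−0.0000)/(121.1121−77.5466) = 0.0059. V = [p*·0.2549 + (1−p*)·0.0000]/1.02 = 0.0650. B = V − Δ·S = -0.4448.
(2,1): S=136.0810. Δ = (V_up−V_dn)/(S_up−S_dn) = (0.9804−0.2549)/(189.1526−121.1121) = 0.0107. V = [p*·0.9804 + (1−p*)·0.2549]/1.02 = 0.4348. B = V − Δ·S = -1.0161.
(2,2): S=212.5310. Δ = (V_up−V_dn)/(S_up−S_dn) = (0.9804−0.9804)/(295.4181−189.1526) = 0.0000. V = [p*·0.9804 + (1−p*)·0.9804]/1.02 = 0.9612. B = V − Δ·S = 0.9612.
(1,0): S=97.9000. Δ = (V_up−V_dn)/(S_up−S_dn) = (0.4348−0.0650)/(136.0810−87.1310) = 0.0076. V = [p*·0.4348 + (1−p*)·0.0650]/1.02 = 0.1580. B = V − Δ·S = -0.5817.
(1,1): S=152.9000. Δ = (V_up−V_dn)/(S_up−S_dn) = (0.9612−0.4348)/(212.5310−136.0810) = 0.0069. V = [p*·0.9612 + (1−p*)·0.4348]/1.02 = 0.5605. B = V − Δ·S = -0.4922.
(0,0): S=110.0000. Δ = (V_up−V_dn)/(S_up−S_dn) = (0.5605−0.1580)/(152.9000−97.9000) = 0.0073. V = [p*·0.5605 + (1−p*)·0.1580]/1.02 = 0.2575. B = V − Δ·S = -0.5475.
Self-financing check: at every node Δ·S+B equals the discounted successor values.

(0,0): Delta=0.0073 Bond=-0.5475
(1,0): Delta=0.0076 Bond=-0.5817
(1,1): Delta=0.0069 Bond=-0.4922
(2,0): Delta=0.0059 Bond=-0.4448
(2,1): Delta=0.0107 Bond=-1.0161
(2,2): Delta=0.0000 Bond=0.9612
(3,0): Delta=0.0000 Bond=0.0000
(3,1): Delta=0.0165 Bond=-1.7451
(3,2): Delta=0.0000 Bond=0.9804
(3,3): Delta=0.0000 Bond=0.9804
V0=0.2575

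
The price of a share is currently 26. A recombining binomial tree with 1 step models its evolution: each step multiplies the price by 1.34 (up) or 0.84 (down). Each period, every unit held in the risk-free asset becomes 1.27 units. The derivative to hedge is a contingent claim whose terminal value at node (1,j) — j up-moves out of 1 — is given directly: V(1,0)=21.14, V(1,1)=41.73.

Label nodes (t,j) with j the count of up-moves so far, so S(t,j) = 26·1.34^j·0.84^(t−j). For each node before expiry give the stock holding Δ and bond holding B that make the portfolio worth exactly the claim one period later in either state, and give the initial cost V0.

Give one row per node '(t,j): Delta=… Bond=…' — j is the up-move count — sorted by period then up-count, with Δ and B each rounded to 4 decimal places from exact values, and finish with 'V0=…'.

Under the risk-neutral measure, an up-move has probability p* = (R−d)/(u−d) = 0.8600 and values discount at R = 1.27.
Terminal payoffs: V(1,0)=21.1400, V(1,1)=41.7300
(0,0): S=26.0000. Δ = (V_up−V_dn)/(S_up−S_dn) = (41.7300−21.1400)/(34.8400−21.8400) = 1.5838. V = [p*·41.7300 + (1−p*)·21.1400]/1.27 = 30.5885. B = V − Δ·S = -10.5915.
Root portfolio cost Δ·26+B reproduces V0=30.5885.

(0,0): Delta=1.5838 Bond=-10.5915
V0=30.5885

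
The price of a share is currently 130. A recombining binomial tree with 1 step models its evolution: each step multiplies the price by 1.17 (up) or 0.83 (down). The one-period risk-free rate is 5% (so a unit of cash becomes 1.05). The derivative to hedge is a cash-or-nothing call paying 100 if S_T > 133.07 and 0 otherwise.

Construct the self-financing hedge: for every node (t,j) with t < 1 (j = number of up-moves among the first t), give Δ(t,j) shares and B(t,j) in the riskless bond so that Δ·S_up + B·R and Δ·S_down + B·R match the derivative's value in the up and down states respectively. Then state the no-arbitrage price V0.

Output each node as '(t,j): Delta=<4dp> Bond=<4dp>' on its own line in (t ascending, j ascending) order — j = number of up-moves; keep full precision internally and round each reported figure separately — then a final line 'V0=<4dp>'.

The replicating-portfolio and risk-neutral prices coincide; use p* = (1.05−0.83)/(1.17−0.83) = 0.6471 for the latter.
At expiry t=1: V(1,0)=0.0000, V(1,1)=100.0000
Node (0,0) S=130.0000: V=(p*·100.0000+(1−p*)·0.0000)/1.05=61.6246; Δ=(100.0000−0.0000)/(152.1000−107.9000)=2.2624; B=V−Δ·S=-232.4930
Root portfolio cost Δ·130+B reproduces V0=61.6246.

(0,0): Delta=2.2624 Bond=-232.4930
V0=61.6246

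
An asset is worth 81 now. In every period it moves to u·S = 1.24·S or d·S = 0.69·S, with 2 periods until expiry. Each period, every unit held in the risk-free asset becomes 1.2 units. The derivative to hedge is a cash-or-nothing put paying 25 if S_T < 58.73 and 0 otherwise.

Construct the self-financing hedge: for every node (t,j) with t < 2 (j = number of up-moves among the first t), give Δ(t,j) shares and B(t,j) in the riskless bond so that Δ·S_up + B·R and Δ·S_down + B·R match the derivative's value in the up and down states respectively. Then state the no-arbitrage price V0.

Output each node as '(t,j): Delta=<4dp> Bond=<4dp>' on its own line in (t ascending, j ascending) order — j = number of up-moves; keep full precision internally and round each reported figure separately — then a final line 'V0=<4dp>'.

(0,0): Delta=-0.0340 Bond=2.8466
(1,0): Delta=-0.8133 Bond=46.9697
(1,1): Delta=0.0000 Bond=0.0000
V0=0.0918

No-arbitrage ⇒ martingale measure with p* = (R−d)/(u−d) = 0.9273.
Terminal values V(2,·): V(2,0)=25.0000, V(2,1)=0.0000, V(2,2)=0.0000
Node (1,0) S=55.8900: V=(p*·0.0000+(1−p*)·25.0000)/1.2=1.5152; Δ=(0.0000−25.0000)/(69.3036−38.5641)=-0.8133; B=V−Δ·S=46.9697
Node (1,1) S=100.4400: V=(p*·0.0000+(1−p*)·0.0000)/1.2=0.0000; Δ=(0.0000−0.0000)/(124.5456−69.3036)=0.0000; B=V−Δ·S=0.0000
Node (0,0) S=81.0000: V=(p*·0.0000+(1−p*)·1.5152)/1.2=0.0918; Δ=(0.0000−1.5152)/(100.4400−55.8900)=-0.0340; B=V−Δ·S=2.8466
The time-0 hedge costs 0.0918, which is the no-arbitrage price.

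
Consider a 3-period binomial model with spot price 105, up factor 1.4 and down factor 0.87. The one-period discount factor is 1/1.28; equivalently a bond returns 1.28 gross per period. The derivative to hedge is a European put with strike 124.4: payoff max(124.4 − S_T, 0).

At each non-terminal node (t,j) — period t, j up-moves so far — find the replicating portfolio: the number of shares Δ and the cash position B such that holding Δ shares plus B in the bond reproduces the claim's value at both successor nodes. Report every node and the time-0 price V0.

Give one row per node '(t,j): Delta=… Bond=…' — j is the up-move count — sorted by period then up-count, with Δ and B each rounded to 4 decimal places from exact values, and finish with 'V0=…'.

(0,0): Delta=-0.0742 Bond=8.8368
(1,0): Delta=-0.3179 Bond=33.5742
(1,1): Delta=-0.0298 Bond=4.7950
(2,0): Delta=-1.0000 Bond=97.1875
(2,1): Delta=-0.1938 Bond=27.1079
(2,2): Delta=0.0000 Bond=0.0000
V0=1.0510

Since d<R<u, set p* = (R−d)/(u−d) = 0.7736; price each node as the discounted p*-expectation of its children.
Terminal payoffs: V(3,0)=55.2572, V(3,1)=13.1357, V(3,2)=0.0000, V(3,3)=0.0000
  t=2,j=0: stock 79.4745 → up 111.2643 (V=13.1357), down 69.1428 (V=55.2572). Price 17.7130; hedge Δ=-1.0000, bond B=97.1875.
  t=2,j=1: stock 127.8900 → up 179.0460 (V=0.0000), down 111.2643 (V=13.1357). Price 2.3235; hedge Δ=-0.1938, bond B=27.1079.
  t=2,j=2: stock 205.8000 → up 288.1200 (V=0.0000), down 179.0460 (V=0.0000). Price 0.0000; hedge Δ=0.0000, bond B=0.0000.
  t=1,j=0: stock 91.3500 → up 127.8900 (V=2.3235), down 79.4745 (V=17.7130). Price 4.5375; hedge Δ=-0.3179, bond B=33.5742.
  t=1,j=1: stock 147.0000 → up 205.8000 (V=0.0000), down 127.8900 (V=2.3235). Price 0.4110; hedge Δ=-0.0298, bond B=4.7950.
  t=0,j=0: stock 105.0000 → up 147.0000 (V=0.4110), down 91.3500 (V=4.5375). Price 1.0510; hedge Δ=-0.0742, bond B=8.8368.
The time-0 hedge costs 1.0510, which is the no-arbitrage price.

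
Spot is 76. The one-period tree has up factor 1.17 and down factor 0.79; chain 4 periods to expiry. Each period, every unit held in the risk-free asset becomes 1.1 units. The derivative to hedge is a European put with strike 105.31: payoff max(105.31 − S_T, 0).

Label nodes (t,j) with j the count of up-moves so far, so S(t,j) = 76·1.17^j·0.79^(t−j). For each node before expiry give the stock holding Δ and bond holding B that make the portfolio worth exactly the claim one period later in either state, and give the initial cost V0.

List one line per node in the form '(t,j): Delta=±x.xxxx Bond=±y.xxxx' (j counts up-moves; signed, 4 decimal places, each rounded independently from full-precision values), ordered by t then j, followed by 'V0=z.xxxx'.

No-arbitrage ⇒ martingale measure with p* = (R−d)/(u−d) = 0.8158.
Terminal payoffs: V(4,0)=75.7079, V(4,1)=61.4690, V(4,2)=40.3809, V(4,3)=9.1492, V(4,4)=0.0000
Node (3,0) S=37.4710: V=(p*·61.4690+(1−p*)·75.7079)/1.1=58.2654; Δ=(61.4690−75.7079)/(43.8410−29.6021)=-1.0000; B=V−Δ·S=95.7364
Node (3,1) S=55.4950: V=(p*·40.3809+(1−p*)·61.4690)/1.1=40.2414; Δ=(40.3809−61.4690)/(64.9291−43.8410)=-1.0000; B=V−Δ·S=95.7364
Node (3,2) S=82.1888: V=(p*·9.1492+(1−p*)·40.3809)/1.1=13.5476; Δ=(9.1492−40.3809)/(96.1608−64.9291)=-1.0000; B=V−Δ·S=95.7364
Node (3,3) S=121.7226: V=(p*·0.0000+(1−p*)·9.1492)/1.1=1.5322; Δ=(0.0000−9.1492)/(142.4154−96.1608)=-0.1978; B=V−Δ·S=25.6089
Node (2,0) S=47.4316: V=(p*·40.2414+(1−p*)·58.2654)/1.1=39.6015; Δ=(40.2414−58.2654)/(55.4950−37.4710)=-1.0000; B=V−Δ·S=87.0331
Node (2,1) S=70.2468: V=(p*·13.5476+(1−p*)·40.2414)/1.1=16.7863; Δ=(13.5476−40.2414)/(82.1888−55.4950)=-1.0000; B=V−Δ·S=87.0331
Node (2,2) S=104.0364: V=(p*·1.5322+(1−p*)·13.5476)/1.1=3.4050; Δ=(1.5322−13.5476)/(121.7226−82.1888)=-0.3039; B=V−Δ·S=35.0246
Node (1,0) S=60.0400: V=(p*·16.7863+(1−p*)·39.6015)/1.1=19.0810; Δ=(16.7863−39.6015)/(70.2468−47.4316)=-1.0000; B=V−Δ·S=79.1210
Node (1,1) S=88.9200: V=(p*·3.4050+(1−p*)·16.7863)/1.1=5.3364; Δ=(3.4050−16.7863)/(104.0364−70.2468)=-0.3960; B=V−Δ·S=40.5501
Node (0,0) S=76.0000: V=(p*·5.3364+(1−p*)·19.0810)/1.1=7.1530; Δ=(5.3364−19.0810)/(88.9200−60.0400)=-0.4759; B=V−Δ·S=43.3230
The time-0 hedge costs 7.1530, which is the no-arbitrage price.

(0,0): Delta=-0.4759 Bond=43.3230
(1,0): Delta=-1.0000 Bond=79.1210
(1,1): Delta=-0.3960 Bond=40.5501
(2,0): Delta=-1.0000 Bond=87.0331
(2,1): Delta=-1.0000 Bond=87.0331
(2,2): Delta=-0.3039 Bond=35.0246
(3,0): Delta=-1.0000 Bond=95.7364
(3,1): Delta=-1.0000 Bond=95.7364
(3,2): Delta=-1.0000 Bond=95.7364
(3,3): Delta=-0.1978 Bond=25.6089
V0=7.1530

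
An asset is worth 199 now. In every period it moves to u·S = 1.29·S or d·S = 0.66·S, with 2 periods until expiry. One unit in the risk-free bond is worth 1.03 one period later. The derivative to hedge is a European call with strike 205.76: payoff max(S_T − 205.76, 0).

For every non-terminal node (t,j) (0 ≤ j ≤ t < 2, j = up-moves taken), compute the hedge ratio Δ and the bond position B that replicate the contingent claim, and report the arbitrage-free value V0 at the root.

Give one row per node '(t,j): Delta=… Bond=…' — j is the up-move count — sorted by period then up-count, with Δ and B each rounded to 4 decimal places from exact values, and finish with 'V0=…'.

(0,0): Delta=0.5703 Bond=-72.7233
(1,0): Delta=0.0000 Bond=0.0000
(1,1): Delta=0.7754 Bond=-127.5409
V0=40.7691

No-arbitrage ⇒ martingale measure with p* = (R−d)/(u−d) = 0.5873.
Payoff layer (t=2): V(2,0)=0.0000, V(2,1)=0.0000, V(2,2)=125.3959
Node (1,0) S=131.3400: V=(p*·0.0000+(1−p*)·0.0000)/1.03=0.0000; Δ=(0.0000−0.0000)/(169.4286−86.6844)=0.0000; B=V−Δ·S=0.0000
Node (1,1) S=256.7100: V=(p*·125.3959+(1−p*)·0.0000)/1.03=71.5002; Δ=(125.3959−0.0000)/(331.1559−169.4286)=0.7754; B=V−Δ·S=-127.5409
Node (0,0) S=199.0000: V=(p*·71.5002+(1−p*)·0.0000)/1.03=40.7691; Δ=(71.5002−0.0000)/(256.7100−131.3400)=0.5703; B=V−Δ·S=-72.7233
Root portfolio cost Δ·199+B reproduces V0=40.7691.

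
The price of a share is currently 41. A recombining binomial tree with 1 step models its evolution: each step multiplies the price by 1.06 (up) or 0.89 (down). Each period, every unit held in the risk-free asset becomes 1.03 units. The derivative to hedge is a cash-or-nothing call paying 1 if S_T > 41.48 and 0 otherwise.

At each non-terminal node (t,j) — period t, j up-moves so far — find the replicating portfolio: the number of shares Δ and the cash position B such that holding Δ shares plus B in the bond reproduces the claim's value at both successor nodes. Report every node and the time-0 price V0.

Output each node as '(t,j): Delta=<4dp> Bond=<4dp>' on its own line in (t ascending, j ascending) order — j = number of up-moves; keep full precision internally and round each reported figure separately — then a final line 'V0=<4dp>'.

No-arbitrage ⇒ martingale measure with p* = (R−d)/(u−d) = 0.8235.
Terminal values V(1,·): V(1,0)=0.0000, V(1,1)=1.0000
  t=0,j=0: stock 41.0000 → up 43.4600 (V=1.0000), down 36.4900 (V=0.0000). Price 0.7995; hedge Δ=0.1435, bond B=-5.0828.
Root portfolio cost Δ·41+B reproduces V0=0.7995.

(0,0): Delta=0.1435 Bond=-5.0828
V0=0.7995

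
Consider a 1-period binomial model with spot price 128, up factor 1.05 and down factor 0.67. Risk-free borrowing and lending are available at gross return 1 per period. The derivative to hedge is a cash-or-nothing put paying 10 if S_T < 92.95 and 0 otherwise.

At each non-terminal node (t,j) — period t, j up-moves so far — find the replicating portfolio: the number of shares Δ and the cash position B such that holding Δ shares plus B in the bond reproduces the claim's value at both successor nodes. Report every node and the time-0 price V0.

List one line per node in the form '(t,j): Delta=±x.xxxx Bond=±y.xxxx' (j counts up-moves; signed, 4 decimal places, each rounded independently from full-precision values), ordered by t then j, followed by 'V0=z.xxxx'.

No-arbitrage ⇒ martingale measure with p* = (R−d)/(u−d) = 0.8684.
Terminal values V(1,·): V(1,0)=10.0000, V(1,1)=0.0000
Node (0,0) S=128.0000: V=(p*·0.0000+(1−p*)·10.0000)/1=1.3158; Δ=(0.0000−10.0000)/(134.4000−85.7600)=-0.2056; B=V−Δ·S=27.6316
Root portfolio cost Δ·128+B reproduces V0=1.3158.

(0,0): Delta=-0.2056 Bond=27.6316
V0=1.3158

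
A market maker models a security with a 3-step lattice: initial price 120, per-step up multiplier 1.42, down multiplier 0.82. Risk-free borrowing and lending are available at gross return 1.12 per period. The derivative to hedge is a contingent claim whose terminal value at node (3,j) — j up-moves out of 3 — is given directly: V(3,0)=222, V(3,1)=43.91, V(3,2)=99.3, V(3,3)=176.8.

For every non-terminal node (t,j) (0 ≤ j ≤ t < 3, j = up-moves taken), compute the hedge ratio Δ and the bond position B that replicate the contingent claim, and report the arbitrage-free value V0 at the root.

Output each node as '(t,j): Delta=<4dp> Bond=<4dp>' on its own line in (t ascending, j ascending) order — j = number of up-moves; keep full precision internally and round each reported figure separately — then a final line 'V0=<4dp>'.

(0,0): Delta=0.0282 Bond=70.3228
(1,0): Delta=-0.9278 Bond=172.8316
(1,1): Delta=0.5803 Bond=-15.3086
(2,0): Delta=-3.6786 Bond=415.5265
(2,1): Delta=0.6607 Bond=-28.3836
(2,2): Delta=0.5338 Bond=-5.9077
V0=73.7075

Under the risk-neutral measure, an up-move has probability p* = (R−d)/(u−d) = 0.5000 and values discount at R = 1.12.
Terminal payoffs: V(3,0)=222.0000, V(3,1)=43.9100, V(3,2)=99.3000, V(3,3)=176.8000
(2,0): S=80.6880. Δ = (V_up−V_dn)/(S_up−S_dn) = (43.9100−222.0000)/(114.5770−66.1642) = -3.6786. V = [p*·43.9100 + (1−p*)·222.0000]/1.12 = 118.7098. B = V − Δ·S = 415.5265.
(2,1): S=139.7280. Δ = (V_up−V_dn)/(S_up−S_dn) = (99.3000−43.9100)/(198.4138−114.5770) = 0.6607. V = [p*·99.3000 + (1−p*)·43.9100]/1.12 = 63.9330. B = V − Δ·S = -28.3836.
(2,2): S=241.9680. Δ = (V_up−V_dn)/(S_up−S_dn) = (176.8000−99.3000)/(343.5946−198.4138) = 0.5338. V = [p*·176.8000 + (1−p*)·99.3000]/1.12 = 123.2589. B = V − Δ·S = -5.9077.
(1,0): S=98.4000. Δ = (V_up−V_dn)/(S_up−S_dn) = (63.9330−118.7098)/(139.7280−80.6880) = -0.9278. V = [p*·63.9330 + (1−p*)·118.7098]/1.12 = 81.5370. B = V − Δ·S = 172.8316.
(1,1): S=170.4000. Δ = (V_up−V_dn)/(S_up−S_dn) = (123.2589−63.9330)/(241.9680−139.7280) = 0.5803. V = [p*·123.2589 + (1−p*)·63.9330]/1.12 = 83.5678. B = V − Δ·S = -15.3086.
(0,0): S=120.0000. Δ = (V_up−V_dn)/(S_up−S_dn) = (83.5678−81.5370)/(170.4000−98.4000) = 0.0282. V = [p*·83.5678 + (1−p*)·81.5370]/1.12 = 73.7075. B = V − Δ·S = 70.3228.
Self-financing check: at every node Δ·S+B equals the discounted successor values.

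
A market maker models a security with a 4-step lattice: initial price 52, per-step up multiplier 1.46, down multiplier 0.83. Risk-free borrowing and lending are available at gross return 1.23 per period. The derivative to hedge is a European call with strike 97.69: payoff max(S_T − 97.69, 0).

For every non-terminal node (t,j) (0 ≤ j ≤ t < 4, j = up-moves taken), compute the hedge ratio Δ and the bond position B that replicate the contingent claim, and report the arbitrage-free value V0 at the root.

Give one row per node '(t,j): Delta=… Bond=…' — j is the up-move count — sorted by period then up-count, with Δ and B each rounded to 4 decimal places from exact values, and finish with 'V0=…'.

Under the risk-neutral measure, an up-move has probability p* = (R−d)/(u−d) = 0.6349 and values discount at R = 1.23.
Terminal payoffs: V(4,0)=0.0000, V(4,1)=0.0000, V(4,2)=0.0000, V(4,3)=36.6298, V(4,4)=138.5834
(3,0): S=29.7329. Δ = (V_up−V_dn)/(S_up−S_dn) = (0.0000−0.0000)/(43.4101−24.6783) = 0.0000. V = [p*·0.0000 + (1−p*)·0.0000]/1.23 = 0.0000. B = V − Δ·S = 0.0000.
(3,1): S=52.3013. Δ = (V_up−V_dn)/(S_up−S_dn) = (0.0000−0.0000)/(76.3599−43.4101) = 0.0000. V = [p*·0.0000 + (1−p*)·0.0000]/1.23 = 0.0000. B = V − Δ·S = 0.0000.
(3,2): S=91.9999. Δ = (V_up−V_dn)/(S_up−S_dn) = (36.6298−0.0000)/(134.3198−76.3599) = 0.6320. V = [p*·36.6298 + (1−p*)·0.0000]/1.23 = 18.9081. B = V − Δ·S = -39.2344.
(3,3): S=161.8311. Δ = (V_up−V_dn)/(S_up−S_dn) = (138.5834−36.6298)/(236.2734−134.3198) = 1.0000. V = [p*·138.5834 + (1−p*)·36.6298]/1.23 = 82.4083. B = V − Δ·S = -79.4228.
(2,0): S=35.8228. Δ = (V_up−V_dn)/(S_up−S_dn) = (0.0000−0.0000)/(52.3013−29.7329) = 0.0000. V = [p*·0.0000 + (1−p*)·0.0000]/1.23 = 0.0000. B = V − Δ·S = 0.0000.
(2,1): S=63.0136. Δ = (V_up−V_dn)/(S_up−S_dn) = (18.9081−0.0000)/(91.9999−52.3013) = 0.4763. V = [p*·18.9081 + (1−p*)·0.0000]/1.23 = 9.7603. B = V − Δ·S = -20.2526.
(2,2): S=110.8432. Δ = (V_up−V_dn)/(S_up−S_dn) = (82.4083−18.9081)/(161.8311−91.9999) = 0.9093. V = [p*·82.4083 + (1−p*)·18.9081]/1.23 = 48.1510. B = V − Δ·S = -52.6429.
(1,0): S=43.1600. Δ = (V_up−V_dn)/(S_up−S_dn) = (9.7603−0.0000)/(63.0136−35.8228) = 0.3590. V = [p*·9.7603 + (1−p*)·0.0000]/1.23 = 5.0382. B = V − Δ·S = -10.4543.
(1,1): S=75.9200. Δ = (V_up−V_dn)/(S_up−S_dn) = (48.1510−9.7603)/(110.8432−63.0136) = 0.8027. V = [p*·48.1510 + (1−p*)·9.7603]/1.23 = 27.7523. B = V − Δ·S = -33.1853.
(0,0): S=52.0000. Δ = (V_up−V_dn)/(S_up−S_dn) = (27.7523−5.0382)/(75.9200−43.1600) = 0.6933. V = [p*·27.7523 + (1−p*)·5.0382]/1.23 = 15.8210. B = V − Δ·S = -20.2331.
Root portfolio cost Δ·52+B reproduces V0=15.8210.

(0,0): Delta=0.6933 Bond=-20.2331
(1,0): Delta=0.3590 Bond=-10.4543
(1,1): Delta=0.8027 Bond=-33.1853
(2,0): Delta=0.0000 Bond=0.0000
(2,1): Delta=0.4763 Bond=-20.2526
(2,2): Delta=0.9093 Bond=-52.6429
(3,0): Delta=0.0000 Bond=0.0000
(3,1): Delta=0.0000 Bond=0.0000
(3,2): Delta=0.6320 Bond=-39.2344
(3,3): Delta=1.0000 Bond=-79.4228
V0=15.8210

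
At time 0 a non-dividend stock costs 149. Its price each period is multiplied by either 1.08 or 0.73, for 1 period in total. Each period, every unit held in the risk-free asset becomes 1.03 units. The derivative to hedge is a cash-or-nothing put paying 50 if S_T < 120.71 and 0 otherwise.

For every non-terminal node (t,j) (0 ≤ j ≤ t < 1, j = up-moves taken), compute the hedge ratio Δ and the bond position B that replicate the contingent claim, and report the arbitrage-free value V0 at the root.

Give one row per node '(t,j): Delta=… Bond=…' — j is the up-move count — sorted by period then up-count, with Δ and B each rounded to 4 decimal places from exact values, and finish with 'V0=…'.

(0,0): Delta=-0.9588 Bond=149.7920
V0=6.9348

Since d<R<u, set p* = (R−d)/(u−d) = 0.8571; price each node as the discounted p*-expectation of its children.
Terminal values V(1,·): V(1,0)=50.0000, V(1,1)=0.0000
(0,0): S=149.0000. Δ = (V_up−V_dn)/(S_up−S_dn) = (0.0000−50.0000)/(160.9200−108.7700) = -0.9588. V = [p*·0.0000 + (1−p*)·50.0000]/1.03 = 6.9348. B = V − Δ·S = 149.7920.
Self-financing check: at every node Δ·S+B equals the discounted successor values.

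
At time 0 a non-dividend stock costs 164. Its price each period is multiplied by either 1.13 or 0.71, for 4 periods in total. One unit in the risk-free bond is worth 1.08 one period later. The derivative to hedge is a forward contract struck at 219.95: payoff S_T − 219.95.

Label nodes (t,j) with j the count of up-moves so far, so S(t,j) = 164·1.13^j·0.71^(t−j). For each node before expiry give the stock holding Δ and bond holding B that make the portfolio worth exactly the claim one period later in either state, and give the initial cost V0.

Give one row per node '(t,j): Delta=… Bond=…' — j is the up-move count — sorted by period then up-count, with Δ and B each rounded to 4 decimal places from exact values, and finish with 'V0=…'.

The replicating-portfolio and risk-neutral prices coincide; use p* = (1.08−0.71)/(1.13−0.71) = 0.8810 for the latter.
Terminal values V(4,·): V(4,0)=-178.2748, V(4,1)=-153.6219, V(4,2)=-114.3856, V(4,3)=-51.9391, V(4,4)=47.4477
Node (3,0) S=58.6974: V=(p*·-153.6219+(1−p*)·-178.2748)/1.08=-144.9600; Δ=(-153.6219−-178.2748)/(66.3281−41.6752)=1.0000; B=V−Δ·S=-203.6574
Node (3,1) S=93.4198: V=(p*·-114.3856+(1−p*)·-153.6219)/1.08=-110.2376; Δ=(-114.3856−-153.6219)/(105.5644−66.3281)=1.0000; B=V−Δ·S=-203.6574
Node (3,2) S=148.6822: V=(p*·-51.9391+(1−p*)·-114.3856)/1.08=-54.9752; Δ=(-51.9391−-114.3856)/(168.0109−105.5644)=1.0000; B=V−Δ·S=-203.6574
Node (3,3) S=236.6351: V=(p*·47.4477+(1−p*)·-51.9391)/1.08=32.9777; Δ=(47.4477−-51.9391)/(267.3977−168.0109)=1.0000; B=V−Δ·S=-203.6574
Node (2,0) S=82.6724: V=(p*·-110.2376+(1−p*)·-144.9600)/1.08=-105.8993; Δ=(-110.2376−-144.9600)/(93.4198−58.6974)=1.0000; B=V−Δ·S=-188.5717
Node (2,1) S=131.5772: V=(p*·-54.9752+(1−p*)·-110.2376)/1.08=-56.9945; Δ=(-54.9752−-110.2376)/(148.6822−93.4198)=1.0000; B=V−Δ·S=-188.5717
Node (2,2) S=209.4116: V=(p*·32.9777+(1−p*)·-54.9752)/1.08=20.8399; Δ=(32.9777−-54.9752)/(236.6351−148.6822)=1.0000; B=V−Δ·S=-188.5717
Node (1,0) S=116.4400: V=(p*·-56.9945+(1−p*)·-105.8993)/1.08=-58.1634; Δ=(-56.9945−-105.8993)/(131.5772−82.6724)=1.0000; B=V−Δ·S=-174.6034
Node (1,1) S=185.3200: V=(p*·20.8399+(1−p*)·-56.9945)/1.08=10.7166; Δ=(20.8399−-56.9945)/(209.4116−131.5772)=1.0000; B=V−Δ·S=-174.6034
Node (0,0) S=164.0000: V=(p*·10.7166+(1−p*)·-58.1634)/1.08=2.3302; Δ=(10.7166−-58.1634)/(185.3200−116.4400)=1.0000; B=V−Δ·S=-161.6698
Each (Δ,B) replicates both successor values, so the strategy is self-financing and V0 is arbitrage-free.

(0,0): Delta=1.0000 Bond=-161.6698
(1,0): Delta=1.0000 Bond=-174.6034
(1,1): Delta=1.0000 Bond=-174.6034
(2,0): Delta=1.0000 Bond=-188.5717
(2,1): Delta=1.0000 Bond=-188.5717
(2,2): Delta=1.0000 Bond=-188.5717
(3,0): Delta=1.0000 Bond=-203.6574
(3,1): Delta=1.0000 Bond=-203.6574
(3,2): Delta=1.0000 Bond=-203.6574
(3,3): Delta=1.0000 Bond=-203.6574
V0=2.3302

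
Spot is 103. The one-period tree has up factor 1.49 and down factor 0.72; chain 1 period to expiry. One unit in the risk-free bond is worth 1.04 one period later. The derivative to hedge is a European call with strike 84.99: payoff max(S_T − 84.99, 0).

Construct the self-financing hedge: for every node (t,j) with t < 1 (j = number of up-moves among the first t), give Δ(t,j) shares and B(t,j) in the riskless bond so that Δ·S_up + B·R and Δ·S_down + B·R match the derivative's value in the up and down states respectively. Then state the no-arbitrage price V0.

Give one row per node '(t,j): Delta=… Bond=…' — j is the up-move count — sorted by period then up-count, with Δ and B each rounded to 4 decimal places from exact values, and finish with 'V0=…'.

(0,0): Delta=0.8634 Bond=-61.5704
V0=27.3646

Since d<R<u, set p* = (R−d)/(u−d) = 0.4156; price each node as the discounted p*-expectation of its children.
Terminal values V(1,·): V(1,0)=0.0000, V(1,1)=68.4800
(0,0): S=103.0000. Δ = (V_up−V_dn)/(S_up−S_dn) = (68.4800−0.0000)/(153.4700−74.1600) = 0.8634. V = [p*·68.4800 + (1−p*)·0.0000]/1.04 = 27.3646. B = V − Δ·S = -61.5704.
Check: Δ(0,0)·S0 + B(0,0) = 27.3646 = V0.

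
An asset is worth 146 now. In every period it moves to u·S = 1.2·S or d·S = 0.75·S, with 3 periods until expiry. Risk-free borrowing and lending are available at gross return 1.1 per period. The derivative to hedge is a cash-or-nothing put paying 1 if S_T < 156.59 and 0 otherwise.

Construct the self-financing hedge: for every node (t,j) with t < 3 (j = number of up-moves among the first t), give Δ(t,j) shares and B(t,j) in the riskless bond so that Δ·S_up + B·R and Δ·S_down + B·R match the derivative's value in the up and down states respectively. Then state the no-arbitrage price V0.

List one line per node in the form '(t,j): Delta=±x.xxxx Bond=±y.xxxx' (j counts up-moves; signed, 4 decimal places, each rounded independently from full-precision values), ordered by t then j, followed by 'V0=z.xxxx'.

(0,0): Delta=-0.0043 Bond=0.7297
(1,0): Delta=-0.0143 Bond=1.8978
(1,1): Delta=-0.0026 Bond=0.4897
(2,0): Delta=0.0000 Bond=0.9091
(2,1): Delta=-0.0169 Bond=2.4242
(2,2): Delta=0.0000 Bond=0.0000
V0=0.0948

The replicating-portfolio and risk-neutral prices coincide; use p* = (1.1−0.75)/(1.2−0.75) = 0.7778 for the latter.
Terminal payoffs: V(3,0)=1.0000, V(3,1)=1.0000, V(3,2)=0.0000, V(3,3)=0.0000
  t=2,j=0: stock 82.1250 → up 98.5500 (V=1.0000), down 61.5938 (V=1.0000). Price 0.9091; hedge Δ=0.0000, bond B=0.9091.
  t=2,j=1: stock 131.4000 → up 157.6800 (V=0.0000), down 98.5500 (V=1.0000). Price 0.2020; hedge Δ=-0.0169, bond B=2.4242.
  t=2,j=2: stock 210.2400 → up 252.2880 (V=0.0000), down 157.6800 (V=0.0000). Price 0.0000; hedge Δ=0.0000, bond B=0.0000.
  t=1,j=0: stock 109.5000 → up 131.4000 (V=0.2020), down 82.1250 (V=0.9091). Price 0.3265; hedge Δ=-0.0143, bond B=1.8978.
  t=1,j=1: stock 175.2000 → up 210.2400 (V=0.0000), down 131.4000 (V=0.2020). Price 0.0408; hedge Δ=-0.0026, bond B=0.4897.
  t=0,j=0: stock 146.0000 → up 175.2000 (V=0.0408), down 109.5000 (V=0.3265). Price 0.0948; hedge Δ=-0.0043, bond B=0.7297.
Each (Δ,B) replicates both successor values, so the strategy is self-financing and V0 is arbitrage-free.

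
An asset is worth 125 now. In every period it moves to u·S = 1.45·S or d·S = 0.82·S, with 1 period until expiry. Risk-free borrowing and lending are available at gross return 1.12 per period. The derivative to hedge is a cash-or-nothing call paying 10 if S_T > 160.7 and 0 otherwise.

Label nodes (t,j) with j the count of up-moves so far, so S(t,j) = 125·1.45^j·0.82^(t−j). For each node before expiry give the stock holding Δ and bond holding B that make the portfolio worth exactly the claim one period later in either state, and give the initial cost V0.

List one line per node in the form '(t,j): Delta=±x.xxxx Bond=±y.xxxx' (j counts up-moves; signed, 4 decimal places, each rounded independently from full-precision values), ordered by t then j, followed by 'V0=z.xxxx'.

(0,0): Delta=0.1270 Bond=-11.6213
V0=4.2517

Under the risk-neutral measure, an up-move has probability p* = (R−d)/(u−d) = 0.4762 and values discount at R = 1.12.
At expiry t=1: V(1,0)=0.0000, V(1,1)=10.0000
(0,0): S=125.0000. Δ = (V_up−V_dn)/(S_up−S_dn) = (10.0000−0.0000)/(181.2500−102.5000) = 0.1270. V = [p*·10.0000 + (1−p*)·0.0000]/1.12 = 4.2517. B = V − Δ·S = -11.6213.
The time-0 hedge costs 4.2517, which is the no-arbitrage price.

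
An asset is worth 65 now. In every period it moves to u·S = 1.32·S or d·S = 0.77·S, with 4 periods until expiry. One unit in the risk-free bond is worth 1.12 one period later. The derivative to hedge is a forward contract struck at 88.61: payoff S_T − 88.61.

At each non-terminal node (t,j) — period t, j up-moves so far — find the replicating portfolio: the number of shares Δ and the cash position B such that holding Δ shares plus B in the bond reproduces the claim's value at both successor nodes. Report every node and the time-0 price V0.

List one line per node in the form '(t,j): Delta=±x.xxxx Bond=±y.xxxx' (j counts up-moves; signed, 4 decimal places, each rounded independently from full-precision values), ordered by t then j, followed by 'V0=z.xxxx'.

(0,0): Delta=1.0000 Bond=-56.3133
(1,0): Delta=1.0000 Bond=-63.0708
(1,1): Delta=1.0000 Bond=-63.0708
(2,0): Delta=1.0000 Bond=-70.6393
(2,1): Delta=1.0000 Bond=-70.6393
(2,2): Delta=1.0000 Bond=-70.6393
(3,0): Delta=1.0000 Bond=-79.1161
(3,1): Delta=1.0000 Bond=-79.1161
(3,2): Delta=1.0000 Bond=-79.1161
(3,3): Delta=1.0000 Bond=-79.1161
V0=8.6867

No-arbitrage ⇒ martingale measure with p* = (R−d)/(u−d) = 0.6364.
Terminal values V(4,·): V(4,0)=-65.7605, V(4,1)=-49.4395, V(4,2)=-21.4605, V(4,3)=26.5034, V(4,4)=108.7273
(3,0): S=29.6746. Δ = (V_up−V_dn)/(S_up−S_dn) = (-49.4395−-65.7605)/(39.1705−22.8495) = 1.0000. V = [p*·-49.4395 + (1−p*)·-65.7605]/1.12 = -49.4414. B = V − Δ·S = -79.1161.
(3,1): S=50.8708. Δ = (V_up−V_dn)/(S_up−S_dn) = (-21.4605−-49.4395)/(67.1495−39.1705) = 1.0000. V = [p*·-21.4605 + (1−p*)·-49.4395]/1.12 = -28.2453. B = V − Δ·S = -79.1161.
(3,2): S=87.2071. Δ = (V_up−V_dn)/(S_up−S_dn) = (26.5034−-21.4605)/(115.1134−67.1495) = 1.0000. V = [p*·26.5034 + (1−p*)·-21.4605]/1.12 = 8.0910. B = V − Δ·S = -79.1161.
(3,3): S=149.4979. Δ = (V_up−V_dn)/(S_up−S_dn) = (108.7273−26.5034)/(197.3373−115.1134) = 1.0000. V = [p*·108.7273 + (1−p*)·26.5034]/1.12 = 70.3818. B = V − Δ·S = -79.1161.
(2,0): S=38.5385. Δ = (V_up−V_dn)/(S_up−S_dn) = (-28.2453−-49.4414)/(50.8708−29.6746) = 1.0000. V = [p*·-28.2453 + (1−p*)·-49.4414]/1.12 = -32.1008. B = V − Δ·S = -70.6393.
(2,1): S=66.0660. Δ = (V_up−V_dn)/(S_up−S_dn) = (8.0910−-28.2453)/(87.2071−50.8708) = 1.0000. V = [p*·8.0910 + (1−p*)·-28.2453]/1.12 = -4.5733. B = V − Δ·S = -70.6393.
(2,2): S=113.2560. Δ = (V_up−V_dn)/(S_up−S_dn) = (70.3818−8.0910)/(149.4979−87.2071) = 1.0000. V = [p*·70.3818 + (1−p*)·8.0910]/1.12 = 42.6167. B = V − Δ·S = -70.6393.
(1,0): S=50.0500. Δ = (V_up−V_dn)/(S_up−S_dn) = (-4.5733−-32.1008)/(66.0660−38.5385) = 1.0000. V = [p*·-4.5733 + (1−p*)·-32.1008]/1.12 = -13.0208. B = V − Δ·S = -63.0708.
(1,1): S=85.8000. Δ = (V_up−V_dn)/(S_up−S_dn) = (42.6167−-4.5733)/(113.2560−66.0660) = 1.0000. V = [p*·42.6167 + (1−p*)·-4.5733]/1.12 = 22.7292. B = V − Δ·S = -63.0708.
(0,0): S=65.0000. Δ = (V_up−V_dn)/(S_up−S_dn) = (22.7292−-13.0208)/(85.8000−50.0500) = 1.0000. V = [p*·22.7292 + (1−p*)·-13.0208]/1.12 = 8.6867. B = V − Δ·S = -56.3133.
Self-financing check: at every node Δ·S+B equals the discounted successor values.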